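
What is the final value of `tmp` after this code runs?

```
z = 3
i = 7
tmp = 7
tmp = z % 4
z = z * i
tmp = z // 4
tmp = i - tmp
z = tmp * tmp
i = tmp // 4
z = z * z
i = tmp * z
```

tmp = 3%4 = 3
z = 3*7 = 21
tmp = 21//4 = 5
tmp = 7-5 = 2
z = 2*2 = 4
i = 2//4 = 0
z = 4*4 = 16
i = 2*16 = 32

2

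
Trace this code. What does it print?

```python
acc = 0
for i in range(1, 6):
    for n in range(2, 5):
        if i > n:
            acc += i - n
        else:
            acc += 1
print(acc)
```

19

i=1,n=2: not 1>2, acc = 0+1 = 1
i=1,n=3: not 1>3, acc = 1+1 = 2
i=1,n=4: not 1>4, acc = 2+1 = 3
i=2,n=2: not 2>2, acc = 3+1 = 4
i=2,n=3: not 2>3, acc = 4+1 = 5
i=2,n=4: not 2>4, acc = 5+1 = 6
i=3,n=2: 3>2, acc = 6+1 = 7
i=3,n=3: not 3>3, acc = 7+1 = 8
i=3,n=4: not 3>4, acc = 8+1 = 9
i=4,n=2: 4>2, acc = 9+2 = 11
i=4,n=3: 4>3, acc = 11+1 = 12
i=4,n=4: not 4>4, acc = 12+1 = 13
i=5,n=2: 5>2, acc = 13+3 = 16
i=5,n=3: 5>3, acc = 16+2 = 18
i=5,n=4: 5>4, acc = 18+1 = 19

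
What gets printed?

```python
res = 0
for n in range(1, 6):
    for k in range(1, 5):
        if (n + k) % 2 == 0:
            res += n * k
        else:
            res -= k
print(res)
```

n=1,k=1: even sum, res = 0+1 = 1
n=1,k=2: odd sum, res = 1-2 = -1
n=1,k=3: even sum, res = (-1)+3 = 2
n=1,k=4: odd sum, res = 2-4 = -2
n=2,k=1: odd sum, res = (-2)-1 = -3
n=2,k=2: even sum, res = (-3)+4 = 1
n=2,k=3: odd sum, res = 1-3 = -2
n=2,k=4: even sum, res = (-2)+8 = 6
n=3,k=1: even sum, res = 6+3 = 9
n=3,k=2: odd sum, res = 9-2 = 7
n=3,k=3: even sum, res = 7+9 = 16
n=3,k=4: odd sum, res = 16-4 = 12
n=4,k=1: odd sum, res = 12-1 = 11
n=4,k=2: even sum, res = 11+8 = 19
n=4,k=3: odd sum, res = 19-3 = 16
n=4,k=4: even sum, res = 16+16 = 32
n=5,k=1: even sum, res = 32+5 = 37
n=5,k=2: odd sum, res = 37-2 = 35
n=5,k=3: even sum, res = 35+15 = 50
n=5,k=4: odd sum, res = 50-4 = 46

46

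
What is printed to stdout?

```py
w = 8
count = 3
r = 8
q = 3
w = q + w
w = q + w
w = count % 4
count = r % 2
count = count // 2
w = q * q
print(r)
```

w = 3+8 = 11
w = 3+11 = 14
w = 3%4 = 3
count = 8%2 = 0
count = 0//2 = 0
w = 3*3 = 9

8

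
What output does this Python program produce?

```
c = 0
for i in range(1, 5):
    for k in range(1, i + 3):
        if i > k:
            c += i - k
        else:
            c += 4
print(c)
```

i=1,k=1: not 1>1, c = 0+4 = 4
i=1,k=2: not 1>2, c = 4+4 = 8
i=1,k=3: not 1>3, c = 8+4 = 12
i=2,k=1: 2>1, c = 12+1 = 13
i=2,k=2: not 2>2, c = 13+4 = 17
i=2,k=3: not 2>3, c = 17+4 = 21
i=2,k=4: not 2>4, c = 21+4 = 25
i=3,k=1: 3>1, c = 25+2 = 27
i=3,k=2: 3>2, c = 27+1 = 28
i=3,k=3: not 3>3, c = 28+4 = 32
i=3,k=4: not 3>4, c = 32+4 = 36
i=3,k=5: not 3>5, c = 36+4 = 40
i=4,k=1: 4>1, c = 40+3 = 43
i=4,k=2: 4>2, c = 43+2 = 45
i=4,k=3: 4>3, c = 45+1 = 46
i=4,k=4: not 4>4, c = 46+4 = 50
i=4,k=5: not 4>5, c = 50+4 = 54
i=4,k=6: not 4>6, c = 54+4 = 58

58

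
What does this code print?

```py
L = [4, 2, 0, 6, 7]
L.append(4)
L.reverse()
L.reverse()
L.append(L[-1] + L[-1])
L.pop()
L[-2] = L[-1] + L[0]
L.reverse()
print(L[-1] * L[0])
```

append 4 → [4, 2, 0, 6, 7, 4]
reverse → [4, 7, 6, 0, 2, 4]
reverse → [4, 2, 0, 6, 7, 4]
append L[-1]+L[-1] = 4+4 = 8 → [4, 2, 0, 6, 7, 4, 8]
pop() removes 8 → [4, 2, 0, 6, 7, 4]
L[-2] = L[-1]+L[0] = 4+4 = 8 → [4, 2, 0, 6, 8, 4]
reverse → [4, 8, 6, 0, 2, 4]
L[-1]*L[0] = 4*4 = 16

16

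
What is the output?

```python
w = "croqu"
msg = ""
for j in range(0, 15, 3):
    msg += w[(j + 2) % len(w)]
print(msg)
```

j=0: add w[2]='o' → 'o'
j=3: add w[0]='c' → 'oc'
j=6: add w[3]='q' → 'ocq'
j=9: add w[1]='r' → 'ocqr'
j=12: add w[4]='u' → 'ocqru'

ocqru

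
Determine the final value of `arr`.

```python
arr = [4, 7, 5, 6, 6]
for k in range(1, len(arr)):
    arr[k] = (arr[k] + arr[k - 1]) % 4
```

[4, 3, 0, 2, 0]

k=1: arr[1] = (7+4)%4 = 3 → [4, 3, 5, 6, 6]
k=2: arr[2] = (5+3)%4 = 0 → [4, 3, 0, 6, 6]
k=3: arr[3] = (6+0)%4 = 2 → [4, 3, 0, 2, 6]
k=4: arr[4] = (6+2)%4 = 0 → [4, 3, 0, 2, 0]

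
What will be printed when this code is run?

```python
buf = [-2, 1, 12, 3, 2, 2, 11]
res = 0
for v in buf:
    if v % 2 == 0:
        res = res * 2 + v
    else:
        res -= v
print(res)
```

7

v=-2: even, res = 0*2+(-2) = -2
v=1: not even, res = (-2)-1 = -3
v=12: even, res = (-3)*2+12 = 6
v=3: not even, res = 6-3 = 3
v=2: even, res = 3*2+2 = 8
v=2: even, res = 8*2+2 = 18
v=11: not even, res = 18-11 = 7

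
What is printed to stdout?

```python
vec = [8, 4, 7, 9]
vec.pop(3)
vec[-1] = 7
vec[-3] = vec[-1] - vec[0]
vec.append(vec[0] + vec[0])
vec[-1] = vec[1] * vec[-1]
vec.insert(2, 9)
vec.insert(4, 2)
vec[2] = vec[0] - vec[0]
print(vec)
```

[-1, 4, 0, 7, 2, -8]

pop(3) removes 9 → [8, 4, 7]
vec[-1] = 7 → [8, 4, 7]
vec[-3] = vec[-1]-vec[0] = 7-8 = -1 → [-1, 4, 7]
append vec[0]+vec[0] = (-1)+(-1) = -2 → [-1, 4, 7, -2]
vec[-1] = vec[1]*vec[-1] = 4*(-2) = -8 → [-1, 4, 7, -8]
insert 9 at 2 → [-1, 4, 9, 7, -8]
insert 2 at 4 → [-1, 4, 9, 7, 2, -8]
vec[2] = vec[0]-vec[0] = (-1)-(-1) = 0 → [-1, 4, 0, 7, 2, -8]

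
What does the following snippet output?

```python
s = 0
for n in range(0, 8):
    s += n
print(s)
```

28

n=0: s = 0+0 = 0
n=1: s = 0+1 = 1
n=2: s = 1+2 = 3
n=3: s = 3+3 = 6
n=4: s = 6+4 = 10
n=5: s = 10+5 = 15
n=6: s = 15+6 = 21
n=7: s = 21+7 = 28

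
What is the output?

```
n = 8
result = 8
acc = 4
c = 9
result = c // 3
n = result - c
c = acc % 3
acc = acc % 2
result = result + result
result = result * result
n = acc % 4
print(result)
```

36

result = 9//3 = 3
n = 3-9 = -6
c = 4%3 = 1
acc = 4%2 = 0
result = 3+3 = 6
result = 6*6 = 36
n = 0%4 = 0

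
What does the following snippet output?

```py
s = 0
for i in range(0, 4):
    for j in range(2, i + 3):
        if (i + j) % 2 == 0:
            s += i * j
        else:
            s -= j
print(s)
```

i=0,j=2: even sum, s = 0+0 = 0
i=1,j=2: odd sum, s = 0-2 = -2
i=1,j=3: even sum, s = (-2)+3 = 1
i=2,j=2: even sum, s = 1+4 = 5
i=2,j=3: odd sum, s = 5-3 = 2
i=2,j=4: even sum, s = 2+8 = 10
i=3,j=2: odd sum, s = 10-2 = 8
i=3,j=3: even sum, s = 8+9 = 17
i=3,j=4: odd sum, s = 17-4 = 13
i=3,j=5: even sum, s = 13+15 = 28

28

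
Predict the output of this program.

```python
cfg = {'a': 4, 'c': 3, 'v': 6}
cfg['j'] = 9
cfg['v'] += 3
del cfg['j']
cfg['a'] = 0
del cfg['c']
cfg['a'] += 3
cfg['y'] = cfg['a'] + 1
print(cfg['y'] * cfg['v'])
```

cfg['j'] = 9 → {'a': 4, 'c': 3, 'v': 6, 'j': 9}
cfg['v'] = 6+3 = 9 → {'a': 4, 'c': 3, 'v': 9, 'j': 9}
del 'j' → {'a': 4, 'c': 3, 'v': 9}
cfg['a'] = 0 → {'a': 0, 'c': 3, 'v': 9}
del 'c' → {'a': 0, 'v': 9}
cfg['a'] = 0+3 = 3 → {'a': 3, 'v': 9}
cfg['y'] = cfg['a']+1 = 4 → {'a': 3, 'v': 9, 'y': 4}
cfg['y']*cfg['v'] = 4*9 = 36

36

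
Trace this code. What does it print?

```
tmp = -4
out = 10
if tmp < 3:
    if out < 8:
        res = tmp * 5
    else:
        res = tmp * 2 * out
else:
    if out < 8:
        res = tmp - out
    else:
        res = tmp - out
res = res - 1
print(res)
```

-81

tmp=-4, out=10
tmp < 3 is True; out < 8 is False
→ res = tmp * 2 * out = -80
res = (-80)-1 = -81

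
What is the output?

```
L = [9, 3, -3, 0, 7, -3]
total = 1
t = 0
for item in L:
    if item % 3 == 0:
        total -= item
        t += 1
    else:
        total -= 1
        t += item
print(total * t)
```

-72

item=9: %3==0, total = 1-9 = -8; t=1
item=3: %3==0, total = (-8)-3 = -11; t=2
item=-3: %3==0, total = (-11)-(-3) = -8; t=3
item=0: %3==0, total = (-8)-0 = -8; t=4
item=7: not %3==0, total = (-8)-1 = -9; t=11
item=-3: %3==0, total = (-9)-(-3) = -6; t=12
total*t = (-6)*12 = -72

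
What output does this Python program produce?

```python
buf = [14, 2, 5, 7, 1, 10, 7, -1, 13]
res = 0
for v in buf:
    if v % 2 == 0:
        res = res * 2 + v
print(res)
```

v=14: even, res = 0*2+14 = 14
v=2: even, res = 14*2+2 = 30
v=5: not even
v=7: not even
v=1: not even
v=10: even, res = 30*2+10 = 70
v=7: not even
v=-1: not even
v=13: not even

70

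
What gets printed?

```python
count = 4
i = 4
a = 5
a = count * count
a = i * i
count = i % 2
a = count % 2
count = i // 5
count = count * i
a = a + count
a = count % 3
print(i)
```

a = 4*4 = 16
a = 4*4 = 16
count = 4%2 = 0
a = 0%2 = 0
count = 4//5 = 0
count = 0*4 = 0
a = 0+0 = 0
a = 0%3 = 0

4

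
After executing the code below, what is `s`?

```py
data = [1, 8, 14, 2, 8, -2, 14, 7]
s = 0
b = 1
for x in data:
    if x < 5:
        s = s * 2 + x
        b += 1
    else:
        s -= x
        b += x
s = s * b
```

x=1: <5, s = 0*2+1 = 1; b=2
x=8: not <5, s = 1-8 = -7; b=10
x=14: not <5, s = (-7)-14 = -21; b=24
x=2: <5, s = (-21)*2+2 = -40; b=25
x=8: not <5, s = (-40)-8 = -48; b=33
x=-2: <5, s = (-48)*2+(-2) = -98; b=34
x=14: not <5, s = (-98)-14 = -112; b=48
x=7: not <5, s = (-112)-7 = -119; b=55
s*b = (-119)*55 = -6545

-6545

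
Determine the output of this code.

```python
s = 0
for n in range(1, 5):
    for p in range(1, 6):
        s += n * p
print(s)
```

150

n=1,p=1: s = 0+1 = 1
n=1,p=2: s = 1+2 = 3
n=1,p=3: s = 3+3 = 6
n=1,p=4: s = 6+4 = 10
n=1,p=5: s = 10+5 = 15
n=2,p=1: s = 15+2 = 17
n=2,p=2: s = 17+4 = 21
n=2,p=3: s = 21+6 = 27
n=2,p=4: s = 27+8 = 35
n=2,p=5: s = 35+10 = 45
n=3,p=1: s = 45+3 = 48
n=3,p=2: s = 48+6 = 54
n=3,p=3: s = 54+9 = 63
n=3,p=4: s = 63+12 = 75
n=3,p=5: s = 75+15 = 90
n=4,p=1: s = 90+4 = 94
n=4,p=2: s = 94+8 = 102
n=4,p=3: s = 102+12 = 114
n=4,p=4: s = 114+16 = 130
n=4,p=5: s = 130+20 = 150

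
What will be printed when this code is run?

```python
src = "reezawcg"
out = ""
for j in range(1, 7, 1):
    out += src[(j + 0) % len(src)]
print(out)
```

eezawc

j=1: add src[1]='e' → 'e'
j=2: add src[2]='e' → 'ee'
j=3: add src[3]='z' → 'eez'
j=4: add src[4]='a' → 'eeza'
j=5: add src[5]='w' → 'eezaw'
j=6: add src[6]='c' → 'eezawc'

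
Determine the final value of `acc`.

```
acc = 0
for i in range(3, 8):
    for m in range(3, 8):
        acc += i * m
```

i=3,m=3: acc = 0+9 = 9
i=3,m=4: acc = 9+12 = 21
i=3,m=5: acc = 21+15 = 36
i=3,m=6: acc = 36+18 = 54
i=3,m=7: acc = 54+21 = 75
i=4,m=3: acc = 75+12 = 87
i=4,m=4: acc = 87+16 = 103
i=4,m=5: acc = 103+20 = 123
i=4,m=6: acc = 123+24 = 147
i=4,m=7: acc = 147+28 = 175
i=5,m=3: acc = 175+15 = 190
i=5,m=4: acc = 190+20 = 210
i=5,m=5: acc = 210+25 = 235
i=5,m=6: acc = 235+30 = 265
i=5,m=7: acc = 265+35 = 300
i=6,m=3: acc = 300+18 = 318
i=6,m=4: acc = 318+24 = 342
i=6,m=5: acc = 342+30 = 372
i=6,m=6: acc = 372+36 = 408
i=6,m=7: acc = 408+42 = 450
i=7,m=3: acc = 450+21 = 471
i=7,m=4: acc = 471+28 = 499
i=7,m=5: acc = 499+35 = 534
i=7,m=6: acc = 534+42 = 576
i=7,m=7: acc = 576+49 = 625

625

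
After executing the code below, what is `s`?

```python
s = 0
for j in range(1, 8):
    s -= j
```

-28

j=1: s = 0-1 = -1
j=2: s = (-1)-2 = -3
j=3: s = (-3)-3 = -6
j=4: s = (-6)-4 = -10
j=5: s = (-10)-5 = -15
j=6: s = (-15)-6 = -21
j=7: s = (-21)-7 = -28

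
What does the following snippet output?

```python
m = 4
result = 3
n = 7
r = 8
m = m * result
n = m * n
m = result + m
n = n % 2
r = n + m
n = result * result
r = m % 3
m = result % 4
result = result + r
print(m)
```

m = 4*3 = 12
n = 12*7 = 84
m = 3+12 = 15
n = 84%2 = 0
r = 0+15 = 15
n = 3*3 = 9
r = 15%3 = 0
m = 3%4 = 3
result = 3+0 = 3

3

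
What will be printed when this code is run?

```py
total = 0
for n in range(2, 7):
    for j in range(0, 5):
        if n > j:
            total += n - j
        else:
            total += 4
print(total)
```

n=2,j=0: 2>0, total = 0+2 = 2
n=2,j=1: 2>1, total = 2+1 = 3
n=2,j=2: not 2>2, total = 3+4 = 7
n=2,j=3: not 2>3, total = 7+4 = 11
n=2,j=4: not 2>4, total = 11+4 = 15
n=3,j=0: 3>0, total = 15+3 = 18
n=3,j=1: 3>1, total = 18+2 = 20
n=3,j=2: 3>2, total = 20+1 = 21
n=3,j=3: not 3>3, total = 21+4 = 25
n=3,j=4: not 3>4, total = 25+4 = 29
n=4,j=0: 4>0, total = 29+4 = 33
n=4,j=1: 4>1, total = 33+3 = 36
n=4,j=2: 4>2, total = 36+2 = 38
n=4,j=3: 4>3, total = 38+1 = 39
n=4,j=4: not 4>4, total = 39+4 = 43
n=5,j=0: 5>0, total = 43+5 = 48
n=5,j=1: 5>1, total = 48+4 = 52
n=5,j=2: 5>2, total = 52+3 = 55
n=5,j=3: 5>3, total = 55+2 = 57
n=5,j=4: 5>4, total = 57+1 = 58
n=6,j=0: 6>0, total = 58+6 = 64
n=6,j=1: 6>1, total = 64+5 = 69
n=6,j=2: 6>2, total = 69+4 = 73
n=6,j=3: 6>3, total = 73+3 = 76
n=6,j=4: 6>4, total = 76+2 = 78

78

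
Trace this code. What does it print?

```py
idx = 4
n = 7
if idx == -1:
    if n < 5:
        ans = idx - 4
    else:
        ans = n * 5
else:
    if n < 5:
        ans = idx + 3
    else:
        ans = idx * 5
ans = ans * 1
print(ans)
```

idx=4, n=7
idx == -1 is False; n < 5 is False
→ ans = idx * 5 = 20
ans = 20*1 = 20

20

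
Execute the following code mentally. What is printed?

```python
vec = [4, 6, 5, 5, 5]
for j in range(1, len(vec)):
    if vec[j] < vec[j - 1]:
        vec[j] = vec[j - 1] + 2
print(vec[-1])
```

j=1: 6>=4, unchanged → [4, 6, 5, 5, 5]
j=2: 5<6, vec[2] = 6+2 = 8 → [4, 6, 8, 5, 5]
j=3: 5<8, vec[3] = 8+2 = 10 → [4, 6, 8, 10, 5]
j=4: 5<10, vec[4] = 10+2 = 12 → [4, 6, 8, 10, 12]

12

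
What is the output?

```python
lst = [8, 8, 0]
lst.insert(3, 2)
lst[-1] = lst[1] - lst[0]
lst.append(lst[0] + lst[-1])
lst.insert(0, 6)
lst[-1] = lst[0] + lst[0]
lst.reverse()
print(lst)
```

[12, 0, 0, 8, 8, 6]

insert 2 at 3 → [8, 8, 0, 2]
lst[-1] = lst[1]-lst[0] = 8-8 = 0 → [8, 8, 0, 0]
append lst[0]+lst[-1] = 8+0 = 8 → [8, 8, 0, 0, 8]
insert 6 at 0 → [6, 8, 8, 0, 0, 8]
lst[-1] = lst[0]+lst[0] = 6+6 = 12 → [6, 8, 8, 0, 0, 12]
reverse → [12, 0, 0, 8, 8, 6]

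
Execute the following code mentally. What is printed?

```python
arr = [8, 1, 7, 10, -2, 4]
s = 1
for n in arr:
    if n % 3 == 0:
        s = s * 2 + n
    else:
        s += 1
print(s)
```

7

n=8: not %3==0, s = 1+1 = 2
n=1: not %3==0, s = 2+1 = 3
n=7: not %3==0, s = 3+1 = 4
n=10: not %3==0, s = 4+1 = 5
n=-2: not %3==0, s = 5+1 = 6
n=4: not %3==0, s = 6+1 = 7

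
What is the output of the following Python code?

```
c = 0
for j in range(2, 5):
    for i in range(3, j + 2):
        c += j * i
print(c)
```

j=2,i=3: c = 0+6 = 6
j=3,i=3: c = 6+9 = 15
j=3,i=4: c = 15+12 = 27
j=4,i=3: c = 27+12 = 39
j=4,i=4: c = 39+16 = 55
j=4,i=5: c = 55+20 = 75

75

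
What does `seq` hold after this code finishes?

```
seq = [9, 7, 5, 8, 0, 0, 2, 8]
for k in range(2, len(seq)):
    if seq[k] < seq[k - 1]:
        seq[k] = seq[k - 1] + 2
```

k=2: 5<7, seq[2] = 7+2 = 9 → [9, 7, 9, 8, 0, 0, 2, 8]
k=3: 8<9, seq[3] = 9+2 = 11 → [9, 7, 9, 11, 0, 0, 2, 8]
k=4: 0<11, seq[4] = 11+2 = 13 → [9, 7, 9, 11, 13, 0, 2, 8]
k=5: 0<13, seq[5] = 13+2 = 15 → [9, 7, 9, 11, 13, 15, 2, 8]
k=6: 2<15, seq[6] = 15+2 = 17 → [9, 7, 9, 11, 13, 15, 17, 8]
k=7: 8<17, seq[7] = 17+2 = 19 → [9, 7, 9, 11, 13, 15, 17, 19]

[9, 7, 9, 11, 13, 15, 17, 19]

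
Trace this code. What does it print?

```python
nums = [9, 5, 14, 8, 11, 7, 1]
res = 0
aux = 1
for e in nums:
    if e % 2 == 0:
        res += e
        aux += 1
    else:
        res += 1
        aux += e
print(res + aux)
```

e=9: not even, res = 0+1 = 1; aux=10
e=5: not even, res = 1+1 = 2; aux=15
e=14: even, res = 2+14 = 16; aux=16
e=8: even, res = 16+8 = 24; aux=17
e=11: not even, res = 24+1 = 25; aux=28
e=7: not even, res = 25+1 = 26; aux=35
e=1: not even, res = 26+1 = 27; aux=36
res+aux = 27+36 = 63

63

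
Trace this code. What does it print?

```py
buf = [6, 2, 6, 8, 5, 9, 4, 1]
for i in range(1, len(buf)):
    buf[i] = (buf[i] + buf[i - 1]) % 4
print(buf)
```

i=1: buf[1] = (2+6)%4 = 0 → [6, 0, 6, 8, 5, 9, 4, 1]
i=2: buf[2] = (6+0)%4 = 2 → [6, 0, 2, 8, 5, 9, 4, 1]
i=3: buf[3] = (8+2)%4 = 2 → [6, 0, 2, 2, 5, 9, 4, 1]
i=4: buf[4] = (5+2)%4 = 3 → [6, 0, 2, 2, 3, 9, 4, 1]
i=5: buf[5] = (9+3)%4 = 0 → [6, 0, 2, 2, 3, 0, 4, 1]
i=6: buf[6] = (4+0)%4 = 0 → [6, 0, 2, 2, 3, 0, 0, 1]
i=7: buf[7] = (1+0)%4 = 1 → [6, 0, 2, 2, 3, 0, 0, 1]

[6, 0, 2, 2, 3, 0, 0, 1]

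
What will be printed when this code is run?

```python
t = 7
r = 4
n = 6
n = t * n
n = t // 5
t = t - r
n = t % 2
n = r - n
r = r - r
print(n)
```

n = 7*6 = 42
n = 7//5 = 1
t = 7-4 = 3
n = 3%2 = 1
n = 4-1 = 3
r = 4-4 = 0

3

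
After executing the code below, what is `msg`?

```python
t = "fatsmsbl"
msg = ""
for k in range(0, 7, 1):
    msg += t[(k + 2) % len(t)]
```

'tsmsblf'

k=0: add t[2]='t' → 't'
k=1: add t[3]='s' → 'ts'
k=2: add t[4]='m' → 'tsm'
k=3: add t[5]='s' → 'tsms'
k=4: add t[6]='b' → 'tsmsb'
k=5: add t[7]='l' → 'tsmsbl'
k=6: add t[0]='f' → 'tsmsblf'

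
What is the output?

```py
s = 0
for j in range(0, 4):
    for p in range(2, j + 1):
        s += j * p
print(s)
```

j=2,p=2: s = 0+4 = 4
j=3,p=2: s = 4+6 = 10
j=3,p=3: s = 10+9 = 19

19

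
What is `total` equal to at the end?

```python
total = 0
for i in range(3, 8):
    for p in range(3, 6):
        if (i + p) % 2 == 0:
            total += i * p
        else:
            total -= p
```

132

i=3,p=3: even sum, total = 0+9 = 9
i=3,p=4: odd sum, total = 9-4 = 5
i=3,p=5: even sum, total = 5+15 = 20
i=4,p=3: odd sum, total = 20-3 = 17
i=4,p=4: even sum, total = 17+16 = 33
i=4,p=5: odd sum, total = 33-5 = 28
i=5,p=3: even sum, total = 28+15 = 43
i=5,p=4: odd sum, total = 43-4 = 39
i=5,p=5: even sum, total = 39+25 = 64
i=6,p=3: odd sum, total = 64-3 = 61
i=6,p=4: even sum, total = 61+24 = 85
i=6,p=5: odd sum, total = 85-5 = 80
i=7,p=3: even sum, total = 80+21 = 101
i=7,p=4: odd sum, total = 101-4 = 97
i=7,p=5: even sum, total = 97+35 = 132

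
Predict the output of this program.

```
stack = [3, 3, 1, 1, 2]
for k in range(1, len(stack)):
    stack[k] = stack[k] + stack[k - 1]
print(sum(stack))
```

34

k=1: stack[1] = 3+3 = 6 → [3, 6, 1, 1, 2]
k=2: stack[2] = 1+6 = 7 → [3, 6, 7, 1, 2]
k=3: stack[3] = 1+7 = 8 → [3, 6, 7, 8, 2]
k=4: stack[4] = 2+8 = 10 → [3, 6, 7, 8, 10]
sum = 34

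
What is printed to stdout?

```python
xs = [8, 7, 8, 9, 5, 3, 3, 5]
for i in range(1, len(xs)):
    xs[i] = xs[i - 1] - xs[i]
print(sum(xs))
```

-118

i=1: xs[1] = 8-7 = 1 → [8, 1, 8, 9, 5, 3, 3, 5]
i=2: xs[2] = 1-8 = -7 → [8, 1, -7, 9, 5, 3, 3, 5]
i=3: xs[3] = (-7)-9 = -16 → [8, 1, -7, -16, 5, 3, 3, 5]
i=4: xs[4] = (-16)-5 = -21 → [8, 1, -7, -16, -21, 3, 3, 5]
i=5: xs[5] = (-21)-3 = -24 → [8, 1, -7, -16, -21, -24, 3, 5]
i=6: xs[6] = (-24)-3 = -27 → [8, 1, -7, -16, -21, -24, -27, 5]
i=7: xs[7] = (-27)-5 = -32 → [8, 1, -7, -16, -21, -24, -27, -32]
sum = -118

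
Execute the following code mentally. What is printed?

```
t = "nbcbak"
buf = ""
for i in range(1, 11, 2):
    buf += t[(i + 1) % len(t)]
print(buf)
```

canca

i=1: add t[2]='c' → 'c'
i=3: add t[4]='a' → 'ca'
i=5: add t[0]='n' → 'can'
i=7: add t[2]='c' → 'canc'
i=9: add t[4]='a' → 'canca'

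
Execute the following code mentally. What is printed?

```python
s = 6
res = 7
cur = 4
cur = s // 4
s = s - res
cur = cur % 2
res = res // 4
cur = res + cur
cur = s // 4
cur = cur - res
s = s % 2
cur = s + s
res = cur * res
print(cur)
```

cur = 6//4 = 1
s = 6-7 = -1
cur = 1%2 = 1
res = 7//4 = 1
cur = 1+1 = 2
cur = (-1)//4 = -1
cur = (-1)-1 = -2
s = (-1)%2 = 1
cur = 1+1 = 2
res = 2*1 = 2

2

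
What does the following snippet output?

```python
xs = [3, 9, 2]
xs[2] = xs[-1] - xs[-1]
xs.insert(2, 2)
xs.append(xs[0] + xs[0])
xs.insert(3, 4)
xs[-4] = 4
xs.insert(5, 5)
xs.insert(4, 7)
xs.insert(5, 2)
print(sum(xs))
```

40

xs[2] = xs[-1]-xs[-1] = 2-2 = 0 → [3, 9, 0]
insert 2 at 2 → [3, 9, 2, 0]
append xs[0]+xs[0] = 3+3 = 6 → [3, 9, 2, 0, 6]
insert 4 at 3 → [3, 9, 2, 4, 0, 6]
xs[-4] = 4 → [3, 9, 4, 4, 0, 6]
insert 5 at 5 → [3, 9, 4, 4, 0, 5, 6]
insert 7 at 4 → [3, 9, 4, 4, 7, 0, 5, 6]
insert 2 at 5 → [3, 9, 4, 4, 7, 2, 0, 5, 6]
sum = 40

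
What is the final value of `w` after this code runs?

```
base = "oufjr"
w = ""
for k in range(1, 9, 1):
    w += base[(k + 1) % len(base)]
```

k=1: add base[2]='f' → 'f'
k=2: add base[3]='j' → 'fj'
k=3: add base[4]='r' → 'fjr'
k=4: add base[0]='o' → 'fjro'
k=5: add base[1]='u' → 'fjrou'
k=6: add base[2]='f' → 'fjrouf'
k=7: add base[3]='j' → 'fjroufj'
k=8: add base[4]='r' → 'fjroufjr'

'fjroufjr'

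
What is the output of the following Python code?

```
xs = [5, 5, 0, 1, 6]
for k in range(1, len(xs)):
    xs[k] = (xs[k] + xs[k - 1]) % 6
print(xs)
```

k=1: xs[1] = (5+5)%6 = 4 → [5, 4, 0, 1, 6]
k=2: xs[2] = (0+4)%6 = 4 → [5, 4, 4, 1, 6]
k=3: xs[3] = (1+4)%6 = 5 → [5, 4, 4, 5, 6]
k=4: xs[4] = (6+5)%6 = 5 → [5, 4, 4, 5, 5]

[5, 4, 4, 5, 5]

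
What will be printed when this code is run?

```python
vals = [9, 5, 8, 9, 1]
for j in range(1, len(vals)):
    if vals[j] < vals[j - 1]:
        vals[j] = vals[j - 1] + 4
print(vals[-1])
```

25

j=1: 5<9, vals[1] = 9+4 = 13 → [9, 13, 8, 9, 1]
j=2: 8<13, vals[2] = 13+4 = 17 → [9, 13, 17, 9, 1]
j=3: 9<17, vals[3] = 17+4 = 21 → [9, 13, 17, 21, 1]
j=4: 1<21, vals[4] = 21+4 = 25 → [9, 13, 17, 21, 25]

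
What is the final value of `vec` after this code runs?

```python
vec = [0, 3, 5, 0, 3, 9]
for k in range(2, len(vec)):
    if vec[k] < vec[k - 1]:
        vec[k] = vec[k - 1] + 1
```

k=2: 5>=3, unchanged → [0, 3, 5, 0, 3, 9]
k=3: 0<5, vec[3] = 5+1 = 6 → [0, 3, 5, 6, 3, 9]
k=4: 3<6, vec[4] = 6+1 = 7 → [0, 3, 5, 6, 7, 9]
k=5: 9>=7, unchanged → [0, 3, 5, 6, 7, 9]

[0, 3, 5, 6, 7, 9]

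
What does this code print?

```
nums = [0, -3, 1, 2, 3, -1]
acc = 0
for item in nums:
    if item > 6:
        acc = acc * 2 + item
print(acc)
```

item=0: not >6
item=-3: not >6
item=1: not >6
item=2: not >6
item=3: not >6
item=-1: not >6

0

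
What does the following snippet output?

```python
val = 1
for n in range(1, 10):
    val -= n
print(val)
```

n=1: val = 1-1 = 0
n=2: val = 0-2 = -2
n=3: val = (-2)-3 = -5
n=4: val = (-5)-4 = -9
n=5: val = (-9)-5 = -14
n=6: val = (-14)-6 = -20
n=7: val = (-20)-7 = -27
n=8: val = (-27)-8 = -35
n=9: val = (-35)-9 = -44

-44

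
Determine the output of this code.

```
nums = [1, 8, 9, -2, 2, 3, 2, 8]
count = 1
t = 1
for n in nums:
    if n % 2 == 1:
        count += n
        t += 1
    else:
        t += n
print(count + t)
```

36

n=1: odd, count = 1+1 = 2; t=2
n=8: not odd; t=10
n=9: odd, count = 2+9 = 11; t=11
n=-2: not odd; t=9
n=2: not odd; t=11
n=3: odd, count = 11+3 = 14; t=12
n=2: not odd; t=14
n=8: not odd; t=22
count+t = 14+22 = 36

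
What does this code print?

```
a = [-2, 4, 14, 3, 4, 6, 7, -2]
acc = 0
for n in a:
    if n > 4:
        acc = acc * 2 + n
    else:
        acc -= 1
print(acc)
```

n=-2: not >4, acc = 0-1 = -1
n=4: not >4, acc = (-1)-1 = -2
n=14: >4, acc = (-2)*2+14 = 10
n=3: not >4, acc = 10-1 = 9
n=4: not >4, acc = 9-1 = 8
n=6: >4, acc = 8*2+6 = 22
n=7: >4, acc = 22*2+7 = 51
n=-2: not >4, acc = 51-1 = 50

50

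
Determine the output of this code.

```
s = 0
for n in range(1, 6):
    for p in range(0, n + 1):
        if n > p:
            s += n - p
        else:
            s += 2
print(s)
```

n=1,p=0: 1>0, s = 0+1 = 1
n=1,p=1: not 1>1, s = 1+2 = 3
n=2,p=0: 2>0, s = 3+2 = 5
n=2,p=1: 2>1, s = 5+1 = 6
n=2,p=2: not 2>2, s = 6+2 = 8
n=3,p=0: 3>0, s = 8+3 = 11
n=3,p=1: 3>1, s = 11+2 = 13
n=3,p=2: 3>2, s = 13+1 = 14
n=3,p=3: not 3>3, s = 14+2 = 16
n=4,p=0: 4>0, s = 16+4 = 20
n=4,p=1: 4>1, s = 20+3 = 23
n=4,p=2: 4>2, s = 23+2 = 25
n=4,p=3: 4>3, s = 25+1 = 26
n=4,p=4: not 4>4, s = 26+2 = 28
n=5,p=0: 5>0, s = 28+5 = 33
n=5,p=1: 5>1, s = 33+4 = 37
n=5,p=2: 5>2, s = 37+3 = 40
n=5,p=3: 5>3, s = 40+2 = 42
n=5,p=4: 5>4, s = 42+1 = 43
n=5,p=5: not 5>5, s = 43+2 = 45

45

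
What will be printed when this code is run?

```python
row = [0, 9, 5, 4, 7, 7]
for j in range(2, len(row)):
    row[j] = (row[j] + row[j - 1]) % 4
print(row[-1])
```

0

j=2: row[2] = (5+9)%4 = 2 → [0, 9, 2, 4, 7, 7]
j=3: row[3] = (4+2)%4 = 2 → [0, 9, 2, 2, 7, 7]
j=4: row[4] = (7+2)%4 = 1 → [0, 9, 2, 2, 1, 7]
j=5: row[5] = (7+1)%4 = 0 → [0, 9, 2, 2, 1, 0]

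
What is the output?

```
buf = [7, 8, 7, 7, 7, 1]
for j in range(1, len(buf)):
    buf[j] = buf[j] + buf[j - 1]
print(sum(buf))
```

146

j=1: buf[1] = 8+7 = 15 → [7, 15, 7, 7, 7, 1]
j=2: buf[2] = 7+15 = 22 → [7, 15, 22, 7, 7, 1]
j=3: buf[3] = 7+22 = 29 → [7, 15, 22, 29, 7, 1]
j=4: buf[4] = 7+29 = 36 → [7, 15, 22, 29, 36, 1]
j=5: buf[5] = 1+36 = 37 → [7, 15, 22, 29, 36, 37]
sum = 146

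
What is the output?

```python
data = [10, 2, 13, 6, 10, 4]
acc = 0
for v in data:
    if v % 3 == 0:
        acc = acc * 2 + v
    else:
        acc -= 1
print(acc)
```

-2

v=10: not %3==0, acc = 0-1 = -1
v=2: not %3==0, acc = (-1)-1 = -2
v=13: not %3==0, acc = (-2)-1 = -3
v=6: %3==0, acc = (-3)*2+6 = 0
v=10: not %3==0, acc = 0-1 = -1
v=4: not %3==0, acc = (-1)-1 = -2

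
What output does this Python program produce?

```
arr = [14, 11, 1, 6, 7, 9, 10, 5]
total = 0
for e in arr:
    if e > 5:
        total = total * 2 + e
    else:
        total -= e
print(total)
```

e=14: >5, total = 0*2+14 = 14
e=11: >5, total = 14*2+11 = 39
e=1: not >5, total = 39-1 = 38
e=6: >5, total = 38*2+6 = 82
e=7: >5, total = 82*2+7 = 171
e=9: >5, total = 171*2+9 = 351
e=10: >5, total = 351*2+10 = 712
e=5: not >5, total = 712-5 = 707

707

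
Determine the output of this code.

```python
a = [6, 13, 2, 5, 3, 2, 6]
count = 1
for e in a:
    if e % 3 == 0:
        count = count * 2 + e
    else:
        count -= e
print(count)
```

-40

e=6: %3==0, count = 1*2+6 = 8
e=13: not %3==0, count = 8-13 = -5
e=2: not %3==0, count = (-5)-2 = -7
e=5: not %3==0, count = (-7)-5 = -12
e=3: %3==0, count = (-12)*2+3 = -21
e=2: not %3==0, count = (-21)-2 = -23
e=6: %3==0, count = (-23)*2+6 = -40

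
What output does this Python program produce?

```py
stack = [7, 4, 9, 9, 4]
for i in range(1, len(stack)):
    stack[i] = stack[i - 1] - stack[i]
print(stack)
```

i=1: stack[1] = 7-4 = 3 → [7, 3, 9, 9, 4]
i=2: stack[2] = 3-9 = -6 → [7, 3, -6, 9, 4]
i=3: stack[3] = (-6)-9 = -15 → [7, 3, -6, -15, 4]
i=4: stack[4] = (-15)-4 = -19 → [7, 3, -6, -15, -19]

[7, 3, -6, -15, -19]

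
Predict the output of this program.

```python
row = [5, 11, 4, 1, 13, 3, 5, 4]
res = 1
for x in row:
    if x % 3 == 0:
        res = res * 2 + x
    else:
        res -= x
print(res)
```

x=5: not %3==0, res = 1-5 = -4
x=11: not %3==0, res = (-4)-11 = -15
x=4: not %3==0, res = (-15)-4 = -19
x=1: not %3==0, res = (-19)-1 = -20
x=13: not %3==0, res = (-20)-13 = -33
x=3: %3==0, res = (-33)*2+3 = -63
x=5: not %3==0, res = (-63)-5 = -68
x=4: not %3==0, res = (-68)-4 = -72

-72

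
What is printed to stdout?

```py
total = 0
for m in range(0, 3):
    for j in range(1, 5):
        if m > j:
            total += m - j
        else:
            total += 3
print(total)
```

34

m=0,j=1: not 0>1, total = 0+3 = 3
m=0,j=2: not 0>2, total = 3+3 = 6
m=0,j=3: not 0>3, total = 6+3 = 9
m=0,j=4: not 0>4, total = 9+3 = 12
m=1,j=1: not 1>1, total = 12+3 = 15
m=1,j=2: not 1>2, total = 15+3 = 18
m=1,j=3: not 1>3, total = 18+3 = 21
m=1,j=4: not 1>4, total = 21+3 = 24
m=2,j=1: 2>1, total = 24+1 = 25
m=2,j=2: not 2>2, total = 25+3 = 28
m=2,j=3: not 2>3, total = 28+3 = 31
m=2,j=4: not 2>4, total = 31+3 = 34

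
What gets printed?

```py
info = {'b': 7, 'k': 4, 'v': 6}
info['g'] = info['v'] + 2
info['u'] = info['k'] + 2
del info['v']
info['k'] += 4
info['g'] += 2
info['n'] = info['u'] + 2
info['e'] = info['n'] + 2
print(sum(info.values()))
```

info['g'] = info['v']+2 = 8 → {'b': 7, 'k': 4, 'v': 6, 'g': 8}
info['u'] = info['k']+2 = 6 → {'b': 7, 'k': 4, 'v': 6, 'g': 8, 'u': 6}
del 'v' → {'b': 7, 'k': 4, 'g': 8, 'u': 6}
info['k'] = 4+4 = 8 → {'b': 7, 'k': 8, 'g': 8, 'u': 6}
info['g'] = 8+2 = 10 → {'b': 7, 'k': 8, 'g': 10, 'u': 6}
info['n'] = info['u']+2 = 8 → {'b': 7, 'k': 8, 'g': 10, 'u': 6, 'n': 8}
info['e'] = info['n']+2 = 10 → {'b': 7, 'k': 8, 'g': 10, 'u': 6, 'n': 8, 'e': 10}
sum of values = 49

49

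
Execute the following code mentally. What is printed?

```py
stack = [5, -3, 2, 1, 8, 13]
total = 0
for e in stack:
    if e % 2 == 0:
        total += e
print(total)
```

e=5: not even
e=-3: not even
e=2: even, total = 0+2 = 2
e=1: not even
e=8: even, total = 2+8 = 10
e=13: not even

10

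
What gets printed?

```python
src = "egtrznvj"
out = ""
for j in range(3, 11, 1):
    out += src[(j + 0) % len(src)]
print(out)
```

j=3: add src[3]='r' → 'r'
j=4: add src[4]='z' → 'rz'
j=5: add src[5]='n' → 'rzn'
j=6: add src[6]='v' → 'rznv'
j=7: add src[7]='j' → 'rznvj'
j=8: add src[0]='e' → 'rznvje'
j=9: add src[1]='g' → 'rznvjeg'
j=10: add src[2]='t' → 'rznvjegt'

rznvjegt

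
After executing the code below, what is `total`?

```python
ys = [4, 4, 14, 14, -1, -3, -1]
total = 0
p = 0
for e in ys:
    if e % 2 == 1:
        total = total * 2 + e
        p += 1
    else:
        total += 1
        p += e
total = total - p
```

-18

e=4: not odd, total = 0+1 = 1; p=4
e=4: not odd, total = 1+1 = 2; p=8
e=14: not odd, total = 2+1 = 3; p=22
e=14: not odd, total = 3+1 = 4; p=36
e=-1: odd, total = 4*2+(-1) = 7; p=37
e=-3: odd, total = 7*2+(-3) = 11; p=38
e=-1: odd, total = 11*2+(-1) = 21; p=39
total-p = 21-39 = -18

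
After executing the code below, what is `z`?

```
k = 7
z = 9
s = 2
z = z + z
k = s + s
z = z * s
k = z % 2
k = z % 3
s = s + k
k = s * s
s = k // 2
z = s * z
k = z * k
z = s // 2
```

z = 9+9 = 18
k = 2+2 = 4
z = 18*2 = 36
k = 36%2 = 0
k = 36%3 = 0
s = 2+0 = 2
k = 2*2 = 4
s = 4//2 = 2
z = 2*36 = 72
k = 72*4 = 288
z = 2//2 = 1

1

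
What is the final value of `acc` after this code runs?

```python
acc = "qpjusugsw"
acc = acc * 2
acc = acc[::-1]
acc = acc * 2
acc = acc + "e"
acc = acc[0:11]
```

repeat ×2 → 'qpjusugswqpjusugsw'
reverse → 'wsgusujpqwsgusujpq'
repeat ×2 → 'wsgusujpqwsgusujpqwsgusujpqwsgusujpq'
+ 'e' → 'wsgusujpqwsgusujpqwsgusujpqwsgusujpqe'
slice [0:11] → 'wsgusujpqws'

'wsgusujpqws'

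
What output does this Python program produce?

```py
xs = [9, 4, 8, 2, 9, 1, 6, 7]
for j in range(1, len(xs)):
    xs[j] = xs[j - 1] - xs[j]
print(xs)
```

j=1: xs[1] = 9-4 = 5 → [9, 5, 8, 2, 9, 1, 6, 7]
j=2: xs[2] = 5-8 = -3 → [9, 5, -3, 2, 9, 1, 6, 7]
j=3: xs[3] = (-3)-2 = -5 → [9, 5, -3, -5, 9, 1, 6, 7]
j=4: xs[4] = (-5)-9 = -14 → [9, 5, -3, -5, -14, 1, 6, 7]
j=5: xs[5] = (-14)-1 = -15 → [9, 5, -3, -5, -14, -15, 6, 7]
j=6: xs[6] = (-15)-6 = -21 → [9, 5, -3, -5, -14, -15, -21, 7]
j=7: xs[7] = (-21)-7 = -28 → [9, 5, -3, -5, -14, -15, -21, -28]

[9, 5, -3, -5, -14, -15, -21, -28]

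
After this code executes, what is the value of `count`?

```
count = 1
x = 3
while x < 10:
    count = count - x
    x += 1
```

x=3: count = 1-3 = -2
x=4: count = (-2)-4 = -6
x=5: count = (-6)-5 = -11
x=6: count = (-11)-6 = -17
x=7: count = (-17)-7 = -24
x=8: count = (-24)-8 = -32
x=9: count = (-32)-9 = -41

-41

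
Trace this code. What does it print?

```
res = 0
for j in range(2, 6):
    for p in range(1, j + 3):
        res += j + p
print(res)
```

156

j=2,p=1: res = 0+3 = 3
j=2,p=2: res = 3+4 = 7
j=2,p=3: res = 7+5 = 12
j=2,p=4: res = 12+6 = 18
j=3,p=1: res = 18+4 = 22
j=3,p=2: res = 22+5 = 27
j=3,p=3: res = 27+6 = 33
j=3,p=4: res = 33+7 = 40
j=3,p=5: res = 40+8 = 48
j=4,p=1: res = 48+5 = 53
j=4,p=2: res = 53+6 = 59
j=4,p=3: res = 59+7 = 66
j=4,p=4: res = 66+8 = 74
j=4,p=5: res = 74+9 = 83
j=4,p=6: res = 83+10 = 93
j=5,p=1: res = 93+6 = 99
j=5,p=2: res = 99+7 = 106
j=5,p=3: res = 106+8 = 114
j=5,p=4: res = 114+9 = 123
j=5,p=5: res = 123+10 = 133
j=5,p=6: res = 133+11 = 144
j=5,p=7: res = 144+12 = 156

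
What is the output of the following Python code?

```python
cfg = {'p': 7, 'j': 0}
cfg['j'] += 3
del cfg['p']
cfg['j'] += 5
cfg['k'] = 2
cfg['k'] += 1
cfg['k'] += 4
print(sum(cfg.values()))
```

15

cfg['j'] = 0+3 = 3 → {'p': 7, 'j': 3}
del 'p' → {'j': 3}
cfg['j'] = 3+5 = 8 → {'j': 8}
cfg['k'] = 2 → {'j': 8, 'k': 2}
cfg['k'] = 2+1 = 3 → {'j': 8, 'k': 3}
cfg['k'] = 3+4 = 7 → {'j': 8, 'k': 7}
sum of values = 15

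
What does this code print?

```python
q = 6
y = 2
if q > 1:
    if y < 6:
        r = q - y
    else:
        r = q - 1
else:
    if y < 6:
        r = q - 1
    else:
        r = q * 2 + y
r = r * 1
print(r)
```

q=6, y=2
q > 1 is True; y < 6 is True
→ r = q - y = 4
r = 4*1 = 4

4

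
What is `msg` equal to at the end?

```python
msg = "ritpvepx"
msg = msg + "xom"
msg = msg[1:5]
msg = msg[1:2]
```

't'

+ 'xom' → 'ritpvepxxom'
slice [1:5] → 'itpv'
slice [1:2] → 't'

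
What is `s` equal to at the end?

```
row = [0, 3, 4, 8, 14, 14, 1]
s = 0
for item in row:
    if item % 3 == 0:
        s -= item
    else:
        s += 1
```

item=0: %3==0, s = 0-0 = 0
item=3: %3==0, s = 0-3 = -3
item=4: not %3==0, s = (-3)+1 = -2
item=8: not %3==0, s = (-2)+1 = -1
item=14: not %3==0, s = (-1)+1 = 0
item=14: not %3==0, s = 0+1 = 1
item=1: not %3==0, s = 1+1 = 2

2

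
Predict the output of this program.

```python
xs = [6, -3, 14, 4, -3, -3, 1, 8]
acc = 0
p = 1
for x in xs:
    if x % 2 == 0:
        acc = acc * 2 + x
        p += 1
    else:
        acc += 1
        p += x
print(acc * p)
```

x=6: even, acc = 0*2+6 = 6; p=2
x=-3: not even, acc = 6+1 = 7; p=-1
x=14: even, acc = 7*2+14 = 28; p=0
x=4: even, acc = 28*2+4 = 60; p=1
x=-3: not even, acc = 60+1 = 61; p=-2
x=-3: not even, acc = 61+1 = 62; p=-5
x=1: not even, acc = 62+1 = 63; p=-4
x=8: even, acc = 63*2+8 = 134; p=-3
acc*p = 134*(-3) = -402

-402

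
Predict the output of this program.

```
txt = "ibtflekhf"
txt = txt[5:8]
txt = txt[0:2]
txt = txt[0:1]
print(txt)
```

slice [5:8] → 'ekh'
slice [0:2] → 'ek'
slice [0:1] → 'e'

e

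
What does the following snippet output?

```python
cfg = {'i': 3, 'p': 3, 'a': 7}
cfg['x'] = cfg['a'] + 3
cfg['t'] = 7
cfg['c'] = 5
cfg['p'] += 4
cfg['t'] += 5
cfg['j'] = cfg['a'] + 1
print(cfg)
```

{'i': 3, 'p': 7, 'a': 7, 'x': 10, 't': 12, 'c': 5, 'j': 8}

cfg['x'] = cfg['a']+3 = 10 → {'i': 3, 'p': 3, 'a': 7, 'x': 10}
cfg['t'] = 7 → {'i': 3, 'p': 3, 'a': 7, 'x': 10, 't': 7}
cfg['c'] = 5 → {'i': 3, 'p': 3, 'a': 7, 'x': 10, 't': 7, 'c': 5}
cfg['p'] = 3+4 = 7 → {'i': 3, 'p': 7, 'a': 7, 'x': 10, 't': 7, 'c': 5}
cfg['t'] = 7+5 = 12 → {'i': 3, 'p': 7, 'a': 7, 'x': 10, 't': 12, 'c': 5}
cfg['j'] = cfg['a']+1 = 8 → {'i': 3, 'p': 7, 'a': 7, 'x': 10, 't': 12, 'c': 5, 'j': 8}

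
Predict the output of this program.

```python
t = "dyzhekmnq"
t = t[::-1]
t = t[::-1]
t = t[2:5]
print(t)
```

zhe

reverse → 'qnmkehzyd'
reverse → 'dyzhekmnq'
slice [2:5] → 'zhe'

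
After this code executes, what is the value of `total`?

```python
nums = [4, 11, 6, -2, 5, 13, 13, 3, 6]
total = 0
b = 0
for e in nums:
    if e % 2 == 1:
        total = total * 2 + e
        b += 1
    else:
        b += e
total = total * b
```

5643

e=4: not odd; b=4
e=11: odd, total = 0*2+11 = 11; b=5
e=6: not odd; b=11
e=-2: not odd; b=9
e=5: odd, total = 11*2+5 = 27; b=10
e=13: odd, total = 27*2+13 = 67; b=11
e=13: odd, total = 67*2+13 = 147; b=12
e=3: odd, total = 147*2+3 = 297; b=13
e=6: not odd; b=19
total*b = 297*19 = 5643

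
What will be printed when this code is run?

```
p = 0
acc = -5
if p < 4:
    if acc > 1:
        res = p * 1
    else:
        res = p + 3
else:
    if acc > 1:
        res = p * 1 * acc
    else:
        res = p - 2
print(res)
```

p=0, acc=-5
p < 4 is True; acc > 1 is False
→ res = p + 3 = 3

3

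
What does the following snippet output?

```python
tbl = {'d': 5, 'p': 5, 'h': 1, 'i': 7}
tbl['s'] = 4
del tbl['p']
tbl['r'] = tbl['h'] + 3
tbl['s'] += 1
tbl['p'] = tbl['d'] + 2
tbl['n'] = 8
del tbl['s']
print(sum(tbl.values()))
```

32

tbl['s'] = 4 → {'d': 5, 'p': 5, 'h': 1, 'i': 7, 's': 4}
del 'p' → {'d': 5, 'h': 1, 'i': 7, 's': 4}
tbl['r'] = tbl['h']+3 = 4 → {'d': 5, 'h': 1, 'i': 7, 's': 4, 'r': 4}
tbl['s'] = 4+1 = 5 → {'d': 5, 'h': 1, 'i': 7, 's': 5, 'r': 4}
tbl['p'] = tbl['d']+2 = 7 → {'d': 5, 'h': 1, 'i': 7, 's': 5, 'r': 4, 'p': 7}
tbl['n'] = 8 → {'d': 5, 'h': 1, 'i': 7, 's': 5, 'r': 4, 'p': 7, 'n': 8}
del 's' → {'d': 5, 'h': 1, 'i': 7, 'r': 4, 'p': 7, 'n': 8}
sum of values = 32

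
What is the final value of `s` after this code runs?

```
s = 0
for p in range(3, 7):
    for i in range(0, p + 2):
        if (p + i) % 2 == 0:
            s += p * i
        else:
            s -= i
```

110

p=3,i=0: odd sum, s = 0-0 = 0
p=3,i=1: even sum, s = 0+3 = 3
p=3,i=2: odd sum, s = 3-2 = 1
p=3,i=3: even sum, s = 1+9 = 10
p=3,i=4: odd sum, s = 10-4 = 6
p=4,i=0: even sum, s = 6+0 = 6
p=4,i=1: odd sum, s = 6-1 = 5
p=4,i=2: even sum, s = 5+8 = 13
p=4,i=3: odd sum, s = 13-3 = 10
p=4,i=4: even sum, s = 10+16 = 26
p=4,i=5: odd sum, s = 26-5 = 21
p=5,i=0: odd sum, s = 21-0 = 21
p=5,i=1: even sum, s = 21+5 = 26
p=5,i=2: odd sum, s = 26-2 = 24
p=5,i=3: even sum, s = 24+15 = 39
p=5,i=4: odd sum, s = 39-4 = 35
p=5,i=5: even sum, s = 35+25 = 60
p=5,i=6: odd sum, s = 60-6 = 54
p=6,i=0: even sum, s = 54+0 = 54
p=6,i=1: odd sum, s = 54-1 = 53
p=6,i=2: even sum, s = 53+12 = 65
p=6,i=3: odd sum, s = 65-3 = 62
p=6,i=4: even sum, s = 62+24 = 86
p=6,i=5: odd sum, s = 86-5 = 81
p=6,i=6: even sum, s = 81+36 = 117
p=6,i=7: odd sum, s = 117-7 = 110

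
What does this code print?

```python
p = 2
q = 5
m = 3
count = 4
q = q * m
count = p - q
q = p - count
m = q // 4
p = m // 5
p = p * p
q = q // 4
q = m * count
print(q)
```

q = 5*3 = 15
count = 2-15 = -13
q = 2-(-13) = 15
m = 15//4 = 3
p = 3//5 = 0
p = 0*0 = 0
q = 15//4 = 3
q = 3*(-13) = -39

-39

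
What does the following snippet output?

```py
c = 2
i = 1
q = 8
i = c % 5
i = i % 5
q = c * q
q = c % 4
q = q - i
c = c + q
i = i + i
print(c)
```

i = 2%5 = 2
i = 2%5 = 2
q = 2*8 = 16
q = 2%4 = 2
q = 2-2 = 0
c = 2+0 = 2
i = 2+2 = 4

2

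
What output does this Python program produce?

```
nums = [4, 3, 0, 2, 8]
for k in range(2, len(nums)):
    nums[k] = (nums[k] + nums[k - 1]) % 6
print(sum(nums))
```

k=2: nums[2] = (0+3)%6 = 3 → [4, 3, 3, 2, 8]
k=3: nums[3] = (2+3)%6 = 5 → [4, 3, 3, 5, 8]
k=4: nums[4] = (8+5)%6 = 1 → [4, 3, 3, 5, 1]
sum = 16

16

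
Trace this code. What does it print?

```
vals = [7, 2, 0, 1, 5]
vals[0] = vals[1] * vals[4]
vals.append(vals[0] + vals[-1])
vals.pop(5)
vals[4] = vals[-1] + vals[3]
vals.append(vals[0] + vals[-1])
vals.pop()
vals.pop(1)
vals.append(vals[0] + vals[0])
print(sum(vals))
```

vals[0] = vals[1]*vals[4] = 2*5 = 10 → [10, 2, 0, 1, 5]
append vals[0]+vals[-1] = 10+5 = 15 → [10, 2, 0, 1, 5, 15]
pop(5) removes 15 → [10, 2, 0, 1, 5]
vals[4] = vals[-1]+vals[3] = 5+1 = 6 → [10, 2, 0, 1, 6]
append vals[0]+vals[-1] = 10+6 = 16 → [10, 2, 0, 1, 6, 16]
pop() removes 16 → [10, 2, 0, 1, 6]
pop(1) removes 2 → [10, 0, 1, 6]
append vals[0]+vals[0] = 10+10 = 20 → [10, 0, 1, 6, 20]
sum = 37

37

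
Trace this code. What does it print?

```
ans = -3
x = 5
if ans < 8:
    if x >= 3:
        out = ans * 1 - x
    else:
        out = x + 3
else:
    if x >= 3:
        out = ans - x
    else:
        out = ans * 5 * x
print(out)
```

-8

ans=-3, x=5
ans < 8 is True; x >= 3 is True
→ out = ans * 1 - x = -8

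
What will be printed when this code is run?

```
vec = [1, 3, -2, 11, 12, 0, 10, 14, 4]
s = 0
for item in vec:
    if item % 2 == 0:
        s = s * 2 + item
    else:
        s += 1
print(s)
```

360

item=1: not even, s = 0+1 = 1
item=3: not even, s = 1+1 = 2
item=-2: even, s = 2*2+(-2) = 2
item=11: not even, s = 2+1 = 3
item=12: even, s = 3*2+12 = 18
item=0: even, s = 18*2+0 = 36
item=10: even, s = 36*2+10 = 82
item=14: even, s = 82*2+14 = 178
item=4: even, s = 178*2+4 = 360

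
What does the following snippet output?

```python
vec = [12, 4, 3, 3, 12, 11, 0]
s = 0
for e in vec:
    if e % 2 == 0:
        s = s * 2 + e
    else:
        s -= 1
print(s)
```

126

e=12: even, s = 0*2+12 = 12
e=4: even, s = 12*2+4 = 28
e=3: not even, s = 28-1 = 27
e=3: not even, s = 27-1 = 26
e=12: even, s = 26*2+12 = 64
e=11: not even, s = 64-1 = 63
e=0: even, s = 63*2+0 = 126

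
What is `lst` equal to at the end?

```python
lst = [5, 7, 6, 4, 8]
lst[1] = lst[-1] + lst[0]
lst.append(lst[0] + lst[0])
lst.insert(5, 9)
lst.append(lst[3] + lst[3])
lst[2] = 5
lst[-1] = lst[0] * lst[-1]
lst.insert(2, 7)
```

lst[1] = lst[-1]+lst[0] = 8+5 = 13 → [5, 13, 6, 4, 8]
append lst[0]+lst[0] = 5+5 = 10 → [5, 13, 6, 4, 8, 10]
insert 9 at 5 → [5, 13, 6, 4, 8, 9, 10]
append lst[3]+lst[3] = 4+4 = 8 → [5, 13, 6, 4, 8, 9, 10, 8]
lst[2] = 5 → [5, 13, 5, 4, 8, 9, 10, 8]
lst[-1] = lst[0]*lst[-1] = 5*8 = 40 → [5, 13, 5, 4, 8, 9, 10, 40]
insert 7 at 2 → [5, 13, 7, 5, 4, 8, 9, 10, 40]

[5, 13, 7, 5, 4, 8, 9, 10, 40]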